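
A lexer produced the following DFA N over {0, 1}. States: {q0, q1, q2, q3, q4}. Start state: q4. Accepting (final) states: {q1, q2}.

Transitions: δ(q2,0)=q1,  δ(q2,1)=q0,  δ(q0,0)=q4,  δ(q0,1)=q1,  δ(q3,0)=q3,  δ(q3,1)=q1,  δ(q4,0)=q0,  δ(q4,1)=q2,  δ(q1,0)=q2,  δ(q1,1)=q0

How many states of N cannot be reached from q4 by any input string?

1

BFS from q4 reaches {q0, q1, q2, q4}; the 1 state(s) q3 are never visited.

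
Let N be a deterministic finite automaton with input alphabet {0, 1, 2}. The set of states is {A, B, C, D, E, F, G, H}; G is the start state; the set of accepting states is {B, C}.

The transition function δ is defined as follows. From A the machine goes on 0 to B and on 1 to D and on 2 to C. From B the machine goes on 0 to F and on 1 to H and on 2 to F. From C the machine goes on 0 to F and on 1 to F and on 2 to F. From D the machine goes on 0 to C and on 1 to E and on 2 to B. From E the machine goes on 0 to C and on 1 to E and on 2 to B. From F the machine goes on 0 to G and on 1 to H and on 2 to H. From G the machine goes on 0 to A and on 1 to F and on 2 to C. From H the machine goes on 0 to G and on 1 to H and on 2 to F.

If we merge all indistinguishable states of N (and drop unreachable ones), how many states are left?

4

All states are reachable from the start state.
P0 = {B,C} | {A,D,E,F,G,H}.
On input 0, block {A,D,E,F,G,H} splits into {A,D,E} and {F,G,H}.
On input 0, block {F,G,H} splits into {F,H} and {G}.
No further refinement is possible. Final partition (4 blocks): {B,C} | {A,D,E} | {F,H} | {G}.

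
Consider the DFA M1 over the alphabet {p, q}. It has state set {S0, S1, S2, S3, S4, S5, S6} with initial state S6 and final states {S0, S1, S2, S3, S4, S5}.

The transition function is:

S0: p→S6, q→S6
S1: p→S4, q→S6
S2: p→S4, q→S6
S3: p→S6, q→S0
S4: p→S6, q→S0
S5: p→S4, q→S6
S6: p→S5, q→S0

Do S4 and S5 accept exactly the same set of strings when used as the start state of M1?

First remove the unreachable states {S1,S2,S3}; 4 states remain.
P0 = {S0,S4,S5} | {S6}.
Split {S0,S4,S5} by δ(·,p) → {S0,S4} and {S5}.
Refine {S0,S4} on symbol q: members go to different blocks, giving {S0} and {S4}.
No further refinement is possible. Final partition (4 blocks): {S0} | {S6} | {S5} | {S4}.
S4 and S5 end up in different blocks, so they are distinguishable. For instance, the string 'p' is accepted from only S5.

No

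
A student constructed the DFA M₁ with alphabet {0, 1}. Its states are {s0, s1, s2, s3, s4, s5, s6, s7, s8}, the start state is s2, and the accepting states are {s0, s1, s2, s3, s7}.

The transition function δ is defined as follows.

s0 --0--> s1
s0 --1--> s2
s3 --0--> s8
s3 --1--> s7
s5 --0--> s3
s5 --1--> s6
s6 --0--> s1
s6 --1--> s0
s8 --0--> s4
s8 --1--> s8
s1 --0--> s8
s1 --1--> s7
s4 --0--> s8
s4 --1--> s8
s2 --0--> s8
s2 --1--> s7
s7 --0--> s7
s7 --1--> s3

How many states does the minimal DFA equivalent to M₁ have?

3

States {s0,s1,s5,s6} cannot be reached from the start state, so discard them.
Start with accepting vs non-accepting: {s2,s3,s7} | {s4,s8}.
Split {s2,s3,s7} by δ(·,0) → {s2,s3} and {s7}.
The partition is now stable with 3 blocks: {s2,s3} | {s4,s8} | {s7}.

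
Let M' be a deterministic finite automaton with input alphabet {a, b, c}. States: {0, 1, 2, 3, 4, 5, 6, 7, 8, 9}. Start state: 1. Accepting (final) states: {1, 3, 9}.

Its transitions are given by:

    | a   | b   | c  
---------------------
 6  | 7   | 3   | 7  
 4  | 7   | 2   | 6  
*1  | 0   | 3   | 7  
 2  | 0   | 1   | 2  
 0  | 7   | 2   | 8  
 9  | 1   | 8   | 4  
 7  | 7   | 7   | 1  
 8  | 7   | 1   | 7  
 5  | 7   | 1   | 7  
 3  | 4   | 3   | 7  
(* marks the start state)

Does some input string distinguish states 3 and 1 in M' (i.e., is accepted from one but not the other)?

No

Reachable states from the start: {0,1,2,3,4,6,7,8}. Unreachable: {5,9} — drop them.
Start with accepting vs non-accepting: {1,3} | {0,2,4,6,7,8}.
Refine {0,2,4,6,7,8} on symbol b: members go to different blocks, giving {0,4,7} and {2,6,8}.
Split {0,4,7} by δ(·,b) → {0,4} and {7}.
Split {2,6,8} by δ(·,a) → {6,8} and {2}.
Stable partition: {1,3} | {0,4} | {6,8} | {7} | {2} — 5 equivalence classes.
3 and 1 lie in the same block of the stable partition, so they are equivalent — no string distinguishes them.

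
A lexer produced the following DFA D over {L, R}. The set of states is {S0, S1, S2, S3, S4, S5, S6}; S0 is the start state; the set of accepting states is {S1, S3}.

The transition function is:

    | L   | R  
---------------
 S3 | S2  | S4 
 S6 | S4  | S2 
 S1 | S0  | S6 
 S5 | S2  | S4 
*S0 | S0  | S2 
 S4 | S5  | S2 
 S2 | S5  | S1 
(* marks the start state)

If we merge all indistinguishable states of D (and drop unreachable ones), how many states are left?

6

States {S3} cannot be reached from the start state, so discard them.
Initial partition by acceptance: {S1} | {S0,S2,S4,S5,S6}.
Refine {S0,S2,S4,S5,S6} on symbol R: members go to different blocks, giving {S0,S4,S5,S6} and {S2}.
On input L, block {S0,S4,S5,S6} splits into {S0,S4,S6} and {S5}.
On input L, block {S0,S4,S6} splits into {S0,S6} and {S4}.
Refine {S0,S6} on symbol L: members go to different blocks, giving {S0} and {S6}.
No further refinement is possible. Final partition (6 blocks): {S1} | {S0} | {S2} | {S5} | {S4} | {S6}.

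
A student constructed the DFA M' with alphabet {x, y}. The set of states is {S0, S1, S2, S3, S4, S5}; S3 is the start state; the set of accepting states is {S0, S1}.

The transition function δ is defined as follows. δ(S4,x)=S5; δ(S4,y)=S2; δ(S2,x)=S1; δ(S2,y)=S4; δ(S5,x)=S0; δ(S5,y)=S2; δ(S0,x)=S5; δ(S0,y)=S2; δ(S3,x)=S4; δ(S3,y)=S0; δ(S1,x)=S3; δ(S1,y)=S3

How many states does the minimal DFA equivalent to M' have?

6

All states are reachable from the start state.
Start with accepting vs non-accepting: {S0,S1} | {S2,S3,S4,S5}.
Split {S2,S3,S4,S5} by δ(·,x) → {S2,S5} and {S3,S4}.
On input x, block {S0,S1} splits into {S0} and {S1}.
Split {S2,S5} by δ(·,x) → {S2} and {S5}.
On input x, block {S3,S4} splits into {S3} and {S4}.
No further refinement is possible. Final partition (6 blocks): {S0} | {S2} | {S3} | {S1} | {S5} | {S4}.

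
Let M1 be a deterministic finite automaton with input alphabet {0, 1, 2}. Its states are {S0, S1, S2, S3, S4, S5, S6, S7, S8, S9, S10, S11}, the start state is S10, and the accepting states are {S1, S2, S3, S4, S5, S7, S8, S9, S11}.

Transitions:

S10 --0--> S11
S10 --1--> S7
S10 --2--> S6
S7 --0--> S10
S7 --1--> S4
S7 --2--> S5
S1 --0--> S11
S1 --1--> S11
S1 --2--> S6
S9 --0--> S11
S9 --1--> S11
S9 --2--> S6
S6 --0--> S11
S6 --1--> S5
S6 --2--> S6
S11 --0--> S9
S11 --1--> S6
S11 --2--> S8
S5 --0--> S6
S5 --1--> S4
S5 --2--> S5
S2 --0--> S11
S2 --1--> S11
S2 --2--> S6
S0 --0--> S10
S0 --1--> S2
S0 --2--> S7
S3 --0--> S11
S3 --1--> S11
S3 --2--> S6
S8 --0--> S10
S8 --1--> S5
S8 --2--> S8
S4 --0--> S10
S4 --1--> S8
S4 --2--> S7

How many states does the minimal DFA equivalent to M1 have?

Reachable states from the start: {S4,S5,S6,S7,S8,S9,S10,S11}. Unreachable: {S0,S1,S2,S3} — drop them.
Start with accepting vs non-accepting: {S4,S5,S7,S8,S9,S11} | {S6,S10}.
Split {S4,S5,S7,S8,S9,S11} by δ(·,0) → {S4,S5,S7,S8} and {S9,S11}.
Split {S9,S11} by δ(·,1) → {S9} and {S11}.
No further refinement is possible. Final partition (4 blocks): {S4,S5,S7,S8} | {S6,S10} | {S9} | {S11}.

4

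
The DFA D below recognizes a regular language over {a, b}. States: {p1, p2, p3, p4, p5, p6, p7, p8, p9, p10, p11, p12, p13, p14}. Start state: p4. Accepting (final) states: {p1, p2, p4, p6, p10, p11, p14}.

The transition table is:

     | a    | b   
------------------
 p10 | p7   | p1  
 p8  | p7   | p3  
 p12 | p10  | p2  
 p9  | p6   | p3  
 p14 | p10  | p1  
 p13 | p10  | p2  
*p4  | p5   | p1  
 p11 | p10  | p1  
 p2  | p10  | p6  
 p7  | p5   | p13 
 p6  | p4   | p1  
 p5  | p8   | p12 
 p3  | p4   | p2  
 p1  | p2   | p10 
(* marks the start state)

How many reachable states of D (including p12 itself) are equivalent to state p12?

States {p9,p11,p14} cannot be reached from the start state, so discard them.
Start with accepting vs non-accepting: {p1,p2,p4,p6,p10} | {p3,p5,p7,p8,p12,p13}.
Refine {p1,p2,p4,p6,p10} on symbol a: members go to different blocks, giving {p1,p2,p6} and {p4,p10}.
Refine {p1,p2,p6} on symbol a: members go to different blocks, giving {p2,p6} and {p1}.
Refine {p2,p6} on symbol b: members go to different blocks, giving {p2} and {p6}.
Refine {p3,p5,p7,p8,p12,p13} on symbol a: members go to different blocks, giving {p3,p12,p13} and {p5,p7,p8}.
No further refinement is possible. Final partition (6 blocks): {p2} | {p3,p12,p13} | {p4,p10} | {p1} | {p6} | {p5,p7,p8}.
State p12 belongs to the block {p3,p12,p13}, which has 3 states.

3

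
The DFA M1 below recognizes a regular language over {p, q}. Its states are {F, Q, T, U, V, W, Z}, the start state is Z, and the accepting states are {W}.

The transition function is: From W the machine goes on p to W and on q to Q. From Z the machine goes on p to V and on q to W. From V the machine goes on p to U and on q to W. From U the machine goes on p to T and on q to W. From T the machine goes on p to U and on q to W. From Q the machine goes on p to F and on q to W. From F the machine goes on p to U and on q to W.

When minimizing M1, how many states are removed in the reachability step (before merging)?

0

Exploring from Z, all states are eventually visited, so none are unreachable.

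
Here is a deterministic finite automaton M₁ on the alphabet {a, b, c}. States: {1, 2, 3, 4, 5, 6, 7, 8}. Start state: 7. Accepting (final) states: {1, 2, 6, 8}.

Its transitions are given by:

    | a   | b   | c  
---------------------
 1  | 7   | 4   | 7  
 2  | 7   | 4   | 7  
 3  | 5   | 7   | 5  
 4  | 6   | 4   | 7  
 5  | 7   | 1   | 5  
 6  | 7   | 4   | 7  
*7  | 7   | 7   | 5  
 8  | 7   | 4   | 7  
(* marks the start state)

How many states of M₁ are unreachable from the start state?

Starting at 7 and following transitions, the reachable set is {1, 4, 5, 6, 7}. That leaves 2, 3, 8 unreachable — 3 in total.

3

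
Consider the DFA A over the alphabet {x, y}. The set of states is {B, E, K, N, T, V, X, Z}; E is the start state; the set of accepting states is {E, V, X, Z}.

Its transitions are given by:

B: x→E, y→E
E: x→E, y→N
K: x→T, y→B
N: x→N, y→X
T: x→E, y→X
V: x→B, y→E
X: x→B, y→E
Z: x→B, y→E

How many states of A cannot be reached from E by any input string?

4

BFS from E reaches {B, E, N, X}; the 4 state(s) K, T, V, Z are never visited.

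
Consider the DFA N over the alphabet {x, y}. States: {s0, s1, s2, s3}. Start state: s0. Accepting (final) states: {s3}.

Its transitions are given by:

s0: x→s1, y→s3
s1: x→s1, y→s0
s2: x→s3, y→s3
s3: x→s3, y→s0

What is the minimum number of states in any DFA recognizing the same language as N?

Reachable states from the start: {s0,s1,s3}. Unreachable: {s2} — drop them.
Start with accepting vs non-accepting: {s3} | {s0,s1}.
Split {s0,s1} by δ(·,y) → {s0} and {s1}.
Stable partition: {s3} | {s0} | {s1} — 3 equivalence classes.

3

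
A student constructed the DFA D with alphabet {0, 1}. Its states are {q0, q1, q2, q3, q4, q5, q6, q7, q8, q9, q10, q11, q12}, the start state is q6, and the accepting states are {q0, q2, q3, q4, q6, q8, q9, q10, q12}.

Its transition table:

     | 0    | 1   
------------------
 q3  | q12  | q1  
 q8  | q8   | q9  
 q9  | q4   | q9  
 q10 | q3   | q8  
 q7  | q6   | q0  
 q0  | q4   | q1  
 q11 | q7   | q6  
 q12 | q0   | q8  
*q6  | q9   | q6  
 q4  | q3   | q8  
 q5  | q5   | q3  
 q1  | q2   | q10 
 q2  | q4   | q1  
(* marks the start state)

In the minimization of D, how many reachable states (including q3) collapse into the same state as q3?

States {q5,q7,q11} cannot be reached from the start state, so discard them.
P0 = {q0,q2,q3,q4,q6,q8,q9,q10,q12} | {q1}.
Split {q0,q2,q3,q4,q6,q8,q9,q10,q12} by δ(·,1) → {q4,q6,q8,q9,q10,q12} and {q0,q2,q3}.
Split {q4,q6,q8,q9,q10,q12} by δ(·,0) → {q4,q10,q12} and {q6,q8,q9}.
Refine {q6,q8,q9} on symbol 0: members go to different blocks, giving {q6,q8} and {q9}.
Refine {q6,q8} on symbol 0: members go to different blocks, giving {q6} and {q8}.
Stable partition: {q4,q10,q12} | {q1} | {q0,q2,q3} | {q6} | {q9} | {q8} — 6 equivalence classes.
State q3 belongs to the block {q0,q2,q3}, which has 3 states.

3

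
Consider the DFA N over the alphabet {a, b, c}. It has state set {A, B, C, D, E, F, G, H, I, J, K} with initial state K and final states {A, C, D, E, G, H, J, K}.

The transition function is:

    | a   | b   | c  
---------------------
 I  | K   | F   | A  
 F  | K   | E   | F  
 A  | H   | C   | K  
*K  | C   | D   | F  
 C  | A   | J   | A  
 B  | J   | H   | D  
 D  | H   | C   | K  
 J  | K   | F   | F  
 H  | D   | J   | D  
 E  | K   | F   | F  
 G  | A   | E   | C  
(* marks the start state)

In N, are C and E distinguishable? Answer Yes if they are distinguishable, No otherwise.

Yes

First remove the unreachable states {B,G,I}; 8 states remain.
Start with accepting vs non-accepting: {A,C,D,E,H,J,K} | {F}.
Split {A,C,D,E,H,J,K} by δ(·,b) → {A,C,D,H,K} and {E,J}.
Refine {A,C,D,H,K} on symbol b: members go to different blocks, giving {A,D,K} and {C,H}.
Split {A,D,K} by δ(·,b) → {A,D} and {K}.
Stable partition: {A,D} | {F} | {E,J} | {C,H} | {K} — 5 equivalence classes.
C and E end up in different blocks, so they are distinguishable. For instance, the string 'b' is accepted from only C.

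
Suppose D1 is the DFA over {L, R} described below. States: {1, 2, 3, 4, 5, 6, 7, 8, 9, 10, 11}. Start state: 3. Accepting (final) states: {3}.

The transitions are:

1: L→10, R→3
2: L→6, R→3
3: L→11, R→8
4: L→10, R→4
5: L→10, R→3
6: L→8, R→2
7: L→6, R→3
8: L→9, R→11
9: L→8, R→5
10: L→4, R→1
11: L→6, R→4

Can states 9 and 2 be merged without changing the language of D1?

Reachable states from the start: {1,2,3,4,5,6,8,9,10,11}. Unreachable: {7} — drop them.
P0 = {3} | {1,2,4,5,6,8,9,10,11}.
Refine {1,2,4,5,6,8,9,10,11} on symbol R: members go to different blocks, giving {4,6,8,9,10,11} and {1,2,5}.
Refine {4,6,8,9,10,11} on symbol R: members go to different blocks, giving {4,8,11} and {6,9,10}.
Stable partition: {3} | {4,8,11} | {1,2,5} | {6,9,10} — 4 equivalence classes.
9 and 2 end up in different blocks, so they are distinguishable. For instance, the string 'R' is accepted from only 2.

No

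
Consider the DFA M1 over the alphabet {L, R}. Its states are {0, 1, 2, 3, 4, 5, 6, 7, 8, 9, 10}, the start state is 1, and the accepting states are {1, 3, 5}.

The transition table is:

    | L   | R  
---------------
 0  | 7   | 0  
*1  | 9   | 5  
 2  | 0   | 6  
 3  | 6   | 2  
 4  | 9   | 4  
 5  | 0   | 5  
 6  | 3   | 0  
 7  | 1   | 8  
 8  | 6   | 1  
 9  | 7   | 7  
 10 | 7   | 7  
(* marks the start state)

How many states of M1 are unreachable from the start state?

Starting at 1 and following transitions, the reachable set is {0, 1, 2, 3, 5, 6, 7, 8, 9}. That leaves 4, 10 unreachable — 2 in total.

2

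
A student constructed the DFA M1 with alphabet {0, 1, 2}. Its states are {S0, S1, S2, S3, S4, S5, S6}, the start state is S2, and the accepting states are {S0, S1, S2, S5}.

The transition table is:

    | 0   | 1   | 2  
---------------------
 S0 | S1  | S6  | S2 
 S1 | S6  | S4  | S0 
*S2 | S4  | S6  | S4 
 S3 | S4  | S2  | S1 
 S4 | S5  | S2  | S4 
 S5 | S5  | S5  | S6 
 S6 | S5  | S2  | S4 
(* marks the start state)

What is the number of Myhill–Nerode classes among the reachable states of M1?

Reachable states from the start: {S2,S4,S5,S6}. Unreachable: {S0,S1,S3} — drop them.
Start with accepting vs non-accepting: {S2,S5} | {S4,S6}.
On input 0, block {S2,S5} splits into {S2} and {S5}.
Stable partition: {S2} | {S4,S6} | {S5} — 3 equivalence classes.

3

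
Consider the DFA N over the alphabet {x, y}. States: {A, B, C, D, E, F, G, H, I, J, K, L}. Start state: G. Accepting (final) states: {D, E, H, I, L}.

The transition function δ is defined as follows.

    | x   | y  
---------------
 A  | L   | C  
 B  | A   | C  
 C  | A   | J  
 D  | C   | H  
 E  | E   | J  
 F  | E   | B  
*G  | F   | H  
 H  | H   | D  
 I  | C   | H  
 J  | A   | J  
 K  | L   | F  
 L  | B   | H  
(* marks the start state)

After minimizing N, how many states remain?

7

Reachable states from the start: {A,B,C,D,E,F,G,H,J,L}. Unreachable: {I,K} — drop them.
Initial partition by acceptance: {D,E,H,L} | {A,B,C,F,G,J}.
Split {D,E,H,L} by δ(·,x) → {D,L} and {E,H}.
On input x, block {A,B,C,F,G,J} splits into {B,C,G,J} and {A} and {F}.
Refine {B,C,G,J} on symbol x: members go to different blocks, giving {B,C,J} and {G}.
Split {E,H} by δ(·,y) → {E} and {H}.
No further refinement is possible. Final partition (7 blocks): {D,L} | {B,C,J} | {E} | {A} | {F} | {G} | {H}.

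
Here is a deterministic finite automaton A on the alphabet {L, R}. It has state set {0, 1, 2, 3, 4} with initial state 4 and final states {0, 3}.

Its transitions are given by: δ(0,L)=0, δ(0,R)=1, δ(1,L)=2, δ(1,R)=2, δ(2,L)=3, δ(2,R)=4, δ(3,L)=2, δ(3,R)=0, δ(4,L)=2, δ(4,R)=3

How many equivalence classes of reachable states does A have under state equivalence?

5

Every state is reachable, so we keep all 5.
P0 = {0,3} | {1,2,4}.
On input L, block {0,3} splits into {0} and {3}.
On input L, block {1,2,4} splits into {1,4} and {2}.
Split {1,4} by δ(·,R) → {1} and {4}.
Stable partition: {0} | {1} | {3} | {2} | {4} — 5 equivalence classes.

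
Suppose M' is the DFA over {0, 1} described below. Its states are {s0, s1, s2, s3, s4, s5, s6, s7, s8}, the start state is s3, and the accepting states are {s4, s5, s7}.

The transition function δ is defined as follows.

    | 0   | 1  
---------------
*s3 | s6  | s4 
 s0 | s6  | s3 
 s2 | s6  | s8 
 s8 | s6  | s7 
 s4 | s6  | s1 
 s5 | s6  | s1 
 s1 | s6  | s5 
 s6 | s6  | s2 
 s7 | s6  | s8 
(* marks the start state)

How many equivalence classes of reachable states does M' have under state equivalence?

4

First remove the unreachable states {s0}; 8 states remain.
Start with accepting vs non-accepting: {s4,s5,s7} | {s1,s2,s3,s6,s8}.
On input 1, block {s1,s2,s3,s6,s8} splits into {s1,s3,s8} and {s2,s6}.
Split {s2,s6} by δ(·,1) → {s2} and {s6}.
The partition is now stable with 4 blocks: {s4,s5,s7} | {s1,s3,s8} | {s2} | {s6}.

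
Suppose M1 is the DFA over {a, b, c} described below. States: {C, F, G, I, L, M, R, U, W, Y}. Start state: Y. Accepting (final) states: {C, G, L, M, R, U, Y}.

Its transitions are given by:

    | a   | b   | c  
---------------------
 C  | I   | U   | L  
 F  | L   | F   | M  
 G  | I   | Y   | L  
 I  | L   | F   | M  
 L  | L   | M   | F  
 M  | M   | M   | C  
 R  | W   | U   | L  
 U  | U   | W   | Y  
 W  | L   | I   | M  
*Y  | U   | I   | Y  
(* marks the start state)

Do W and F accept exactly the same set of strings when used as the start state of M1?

Yes

Reachable states from the start: {C,F,I,L,M,U,W,Y}. Unreachable: {G,R} — drop them.
Start with accepting vs non-accepting: {C,L,M,U,Y} | {F,I,W}.
Refine {C,L,M,U,Y} on symbol a: members go to different blocks, giving {L,M,U,Y} and {C}.
On input b, block {L,M,U,Y} splits into {U,Y} and {L,M}.
Split {L,M} by δ(·,c) → {M} and {L}.
Stable partition: {U,Y} | {F,I,W} | {C} | {M} | {L} — 5 equivalence classes.
W and F lie in the same block of the stable partition, so they are equivalent — no string distinguishes them.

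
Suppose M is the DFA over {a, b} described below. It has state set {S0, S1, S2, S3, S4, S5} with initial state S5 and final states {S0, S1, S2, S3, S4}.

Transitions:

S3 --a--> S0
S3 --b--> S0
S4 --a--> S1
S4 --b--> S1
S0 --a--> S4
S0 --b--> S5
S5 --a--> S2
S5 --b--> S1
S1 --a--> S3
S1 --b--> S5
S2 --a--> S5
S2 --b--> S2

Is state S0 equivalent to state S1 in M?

Initial partition by acceptance: {S0,S1,S2,S3,S4} | {S5}.
Split {S0,S1,S2,S3,S4} by δ(·,a) → {S0,S1,S3,S4} and {S2}.
Split {S0,S1,S3,S4} by δ(·,b) → {S0,S1} and {S3,S4}.
No further refinement is possible. Final partition (4 blocks): {S0,S1} | {S5} | {S2} | {S3,S4}.
S0 and S1 lie in the same block of the stable partition, so they are equivalent — no string distinguishes them.

Yes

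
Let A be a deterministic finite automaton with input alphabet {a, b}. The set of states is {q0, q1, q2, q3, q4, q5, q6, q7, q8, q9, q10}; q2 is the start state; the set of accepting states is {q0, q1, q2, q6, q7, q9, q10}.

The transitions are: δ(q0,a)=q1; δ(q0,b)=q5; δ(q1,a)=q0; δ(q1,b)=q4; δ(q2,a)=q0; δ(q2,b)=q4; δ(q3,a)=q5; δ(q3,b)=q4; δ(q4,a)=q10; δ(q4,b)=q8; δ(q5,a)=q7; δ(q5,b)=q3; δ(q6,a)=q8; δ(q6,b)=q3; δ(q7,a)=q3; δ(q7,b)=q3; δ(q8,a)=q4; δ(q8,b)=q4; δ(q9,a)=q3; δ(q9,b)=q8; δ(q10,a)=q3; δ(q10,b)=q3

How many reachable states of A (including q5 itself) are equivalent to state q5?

2

First remove the unreachable states {q6,q9}; 9 states remain.
P0 = {q0,q1,q2,q7,q10} | {q3,q4,q5,q8}.
Refine {q0,q1,q2,q7,q10} on symbol a: members go to different blocks, giving {q0,q1,q2} and {q7,q10}.
Refine {q3,q4,q5,q8} on symbol a: members go to different blocks, giving {q3,q8} and {q4,q5}.
The partition is now stable with 4 blocks: {q0,q1,q2} | {q3,q8} | {q7,q10} | {q4,q5}.
State q5 belongs to the block {q4,q5}, which has 2 states.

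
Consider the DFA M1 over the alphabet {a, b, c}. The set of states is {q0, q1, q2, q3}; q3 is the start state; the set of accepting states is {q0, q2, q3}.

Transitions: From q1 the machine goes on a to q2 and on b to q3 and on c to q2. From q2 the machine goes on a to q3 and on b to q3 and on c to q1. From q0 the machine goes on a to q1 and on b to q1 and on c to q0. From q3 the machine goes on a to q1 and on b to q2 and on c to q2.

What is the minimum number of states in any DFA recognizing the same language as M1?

States {q0} cannot be reached from the start state, so discard them.
Start with accepting vs non-accepting: {q2,q3} | {q1}.
Refine {q2,q3} on symbol a: members go to different blocks, giving {q2} and {q3}.
The partition is now stable with 3 blocks: {q2} | {q1} | {q3}.

3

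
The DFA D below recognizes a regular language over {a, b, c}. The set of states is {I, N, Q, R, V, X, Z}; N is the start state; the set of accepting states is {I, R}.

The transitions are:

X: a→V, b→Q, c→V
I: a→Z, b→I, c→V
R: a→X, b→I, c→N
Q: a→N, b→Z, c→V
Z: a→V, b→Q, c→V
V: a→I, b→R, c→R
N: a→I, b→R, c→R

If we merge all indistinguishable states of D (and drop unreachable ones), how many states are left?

Start with accepting vs non-accepting: {I,R} | {N,Q,V,X,Z}.
Split {N,Q,V,X,Z} by δ(·,a) → {Q,X,Z} and {N,V}.
The partition is now stable with 3 blocks: {I,R} | {Q,X,Z} | {N,V}.

3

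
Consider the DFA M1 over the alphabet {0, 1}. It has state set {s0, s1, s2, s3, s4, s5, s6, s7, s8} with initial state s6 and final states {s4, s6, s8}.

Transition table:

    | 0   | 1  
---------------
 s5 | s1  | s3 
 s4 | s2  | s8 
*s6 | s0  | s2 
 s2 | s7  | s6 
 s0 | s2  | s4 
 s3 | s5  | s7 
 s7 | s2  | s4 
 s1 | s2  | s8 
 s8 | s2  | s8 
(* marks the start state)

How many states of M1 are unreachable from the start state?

3

BFS from s6 reaches {s0, s2, s4, s6, s7, s8}; the 3 state(s) s1, s3, s5 are never visited.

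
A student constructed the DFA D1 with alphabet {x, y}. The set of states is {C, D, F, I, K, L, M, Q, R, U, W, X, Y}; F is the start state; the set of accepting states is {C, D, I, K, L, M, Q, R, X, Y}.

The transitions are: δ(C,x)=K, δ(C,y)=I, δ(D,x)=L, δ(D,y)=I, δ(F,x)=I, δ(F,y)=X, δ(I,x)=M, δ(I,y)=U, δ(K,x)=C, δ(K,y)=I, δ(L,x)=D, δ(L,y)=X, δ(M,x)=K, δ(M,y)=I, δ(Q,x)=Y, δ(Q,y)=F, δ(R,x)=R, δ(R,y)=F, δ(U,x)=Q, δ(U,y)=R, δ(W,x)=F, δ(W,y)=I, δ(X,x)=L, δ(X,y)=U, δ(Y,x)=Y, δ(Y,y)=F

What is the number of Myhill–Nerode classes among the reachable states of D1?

5

States {W} cannot be reached from the start state, so discard them.
P0 = {C,D,I,K,L,M,Q,R,X,Y} | {F,U}.
Split {C,D,I,K,L,M,Q,R,X,Y} by δ(·,y) → {C,D,K,L,M} and {I,Q,R,X,Y}.
On input x, block {I,Q,R,X,Y} splits into {Q,R,Y} and {I,X}.
Split {F,U} by δ(·,x) → {U} and {F}.
The partition is now stable with 5 blocks: {C,D,K,L,M} | {U} | {Q,R,Y} | {I,X} | {F}.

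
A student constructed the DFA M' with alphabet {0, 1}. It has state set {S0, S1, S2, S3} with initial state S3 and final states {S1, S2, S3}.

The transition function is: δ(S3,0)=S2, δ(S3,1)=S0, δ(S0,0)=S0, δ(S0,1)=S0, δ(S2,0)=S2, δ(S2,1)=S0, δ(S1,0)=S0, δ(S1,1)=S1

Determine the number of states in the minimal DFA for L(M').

States {S1} cannot be reached from the start state, so discard them.
Start with accepting vs non-accepting: {S2,S3} | {S0}.
The partition is now stable with 2 blocks: {S2,S3} | {S0}.

2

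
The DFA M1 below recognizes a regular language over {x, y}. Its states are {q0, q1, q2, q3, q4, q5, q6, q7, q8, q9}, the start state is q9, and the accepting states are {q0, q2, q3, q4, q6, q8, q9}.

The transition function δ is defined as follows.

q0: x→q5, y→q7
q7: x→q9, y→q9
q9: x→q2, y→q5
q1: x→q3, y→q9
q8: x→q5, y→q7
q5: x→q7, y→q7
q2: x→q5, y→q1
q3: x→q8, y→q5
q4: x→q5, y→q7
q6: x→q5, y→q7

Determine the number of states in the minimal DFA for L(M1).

Reachable states from the start: {q1,q2,q3,q5,q7,q8,q9}. Unreachable: {q0,q4,q6} — drop them.
Start with accepting vs non-accepting: {q2,q3,q8,q9} | {q1,q5,q7}.
Refine {q2,q3,q8,q9} on symbol x: members go to different blocks, giving {q2,q8} and {q3,q9}.
Refine {q1,q5,q7} on symbol x: members go to different blocks, giving {q1,q7} and {q5}.
The partition is now stable with 4 blocks: {q2,q8} | {q1,q7} | {q3,q9} | {q5}.

4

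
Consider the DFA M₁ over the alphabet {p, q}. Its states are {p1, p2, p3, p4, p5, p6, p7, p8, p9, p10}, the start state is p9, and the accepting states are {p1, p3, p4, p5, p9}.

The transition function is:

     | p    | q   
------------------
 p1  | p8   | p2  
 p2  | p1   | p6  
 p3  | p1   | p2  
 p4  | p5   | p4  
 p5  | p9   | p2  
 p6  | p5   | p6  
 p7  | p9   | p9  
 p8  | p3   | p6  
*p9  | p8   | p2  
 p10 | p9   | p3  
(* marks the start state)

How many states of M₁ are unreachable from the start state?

BFS from p9 reaches {p1, p2, p3, p5, p6, p8, p9}; the 3 state(s) p4, p7, p10 are never visited.

3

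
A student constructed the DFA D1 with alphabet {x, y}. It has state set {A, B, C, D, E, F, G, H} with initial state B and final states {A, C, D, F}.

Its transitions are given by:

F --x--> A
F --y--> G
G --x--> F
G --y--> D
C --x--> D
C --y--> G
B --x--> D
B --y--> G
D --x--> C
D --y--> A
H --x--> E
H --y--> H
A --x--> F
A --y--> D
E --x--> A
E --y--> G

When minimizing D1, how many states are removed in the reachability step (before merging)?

Starting at B and following transitions, the reachable set is {A, B, C, D, F, G}. That leaves E, H unreachable — 2 in total.

2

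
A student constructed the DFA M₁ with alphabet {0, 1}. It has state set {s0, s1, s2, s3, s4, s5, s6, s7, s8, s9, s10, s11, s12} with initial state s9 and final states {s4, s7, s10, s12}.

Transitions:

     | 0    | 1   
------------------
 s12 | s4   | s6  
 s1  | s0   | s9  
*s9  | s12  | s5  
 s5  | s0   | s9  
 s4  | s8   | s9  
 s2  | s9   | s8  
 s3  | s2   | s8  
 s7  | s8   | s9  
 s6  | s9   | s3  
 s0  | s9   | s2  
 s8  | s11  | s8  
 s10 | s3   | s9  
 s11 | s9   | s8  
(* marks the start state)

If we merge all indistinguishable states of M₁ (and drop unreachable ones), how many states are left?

First remove the unreachable states {s1,s7,s10}; 10 states remain.
P0 = {s4,s12} | {s0,s2,s3,s5,s6,s8,s9,s11}.
On input 0, block {s4,s12} splits into {s4} and {s12}.
On input 0, block {s0,s2,s3,s5,s6,s8,s9,s11} splits into {s0,s2,s3,s5,s6,s8,s11} and {s9}.
Split {s0,s2,s3,s5,s6,s8,s11} by δ(·,0) → {s0,s2,s6,s11} and {s3,s5,s8}.
Refine {s0,s2,s6,s11} on symbol 1: members go to different blocks, giving {s2,s6,s11} and {s0}.
Split {s3,s5,s8} by δ(·,0) → {s3,s8} and {s5}.
The partition is now stable with 7 blocks: {s4} | {s2,s6,s11} | {s12} | {s9} | {s3,s8} | {s0} | {s5}.

7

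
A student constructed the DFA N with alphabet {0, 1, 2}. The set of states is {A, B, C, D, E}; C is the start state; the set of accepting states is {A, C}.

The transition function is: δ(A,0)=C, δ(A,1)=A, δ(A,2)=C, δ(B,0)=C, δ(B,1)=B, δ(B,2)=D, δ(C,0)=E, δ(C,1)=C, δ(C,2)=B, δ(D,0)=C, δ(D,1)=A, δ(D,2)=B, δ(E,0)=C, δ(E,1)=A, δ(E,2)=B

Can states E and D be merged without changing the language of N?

P0 = {A,C} | {B,D,E}.
Split {A,C} by δ(·,0) → {A} and {C}.
On input 1, block {B,D,E} splits into {D,E} and {B}.
The partition is now stable with 4 blocks: {A} | {D,E} | {C} | {B}.
E and D lie in the same block of the stable partition, so they are equivalent — no string distinguishes them.

Yes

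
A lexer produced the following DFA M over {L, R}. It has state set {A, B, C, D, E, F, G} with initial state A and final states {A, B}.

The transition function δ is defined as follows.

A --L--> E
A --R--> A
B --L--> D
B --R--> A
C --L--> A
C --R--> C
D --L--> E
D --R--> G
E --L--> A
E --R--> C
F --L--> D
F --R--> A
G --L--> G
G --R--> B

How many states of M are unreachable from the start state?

No path from A leads to B, D, F, G; the other 3 states are all reachable.

4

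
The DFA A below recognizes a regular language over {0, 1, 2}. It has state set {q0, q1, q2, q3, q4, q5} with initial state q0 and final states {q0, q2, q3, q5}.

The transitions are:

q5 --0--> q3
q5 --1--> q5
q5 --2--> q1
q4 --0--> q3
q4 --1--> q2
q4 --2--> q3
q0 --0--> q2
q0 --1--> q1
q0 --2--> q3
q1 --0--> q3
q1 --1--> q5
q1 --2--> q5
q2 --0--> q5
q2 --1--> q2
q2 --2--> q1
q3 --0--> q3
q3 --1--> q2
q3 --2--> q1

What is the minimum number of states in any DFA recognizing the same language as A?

States {q4} cannot be reached from the start state, so discard them.
Initial partition by acceptance: {q0,q2,q3,q5} | {q1}.
Split {q0,q2,q3,q5} by δ(·,1) → {q2,q3,q5} and {q0}.
Stable partition: {q2,q3,q5} | {q1} | {q0} — 3 equivalence classes.

3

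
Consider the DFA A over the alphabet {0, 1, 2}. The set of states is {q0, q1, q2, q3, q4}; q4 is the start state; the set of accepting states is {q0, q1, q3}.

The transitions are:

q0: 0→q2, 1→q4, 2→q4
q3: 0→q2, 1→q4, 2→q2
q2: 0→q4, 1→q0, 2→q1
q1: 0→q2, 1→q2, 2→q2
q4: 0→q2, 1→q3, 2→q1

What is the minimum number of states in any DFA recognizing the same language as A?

Every state is reachable, so we keep all 5.
Start with accepting vs non-accepting: {q0,q1,q3} | {q2,q4}.
Stable partition: {q0,q1,q3} | {q2,q4} — 2 equivalence classes.

2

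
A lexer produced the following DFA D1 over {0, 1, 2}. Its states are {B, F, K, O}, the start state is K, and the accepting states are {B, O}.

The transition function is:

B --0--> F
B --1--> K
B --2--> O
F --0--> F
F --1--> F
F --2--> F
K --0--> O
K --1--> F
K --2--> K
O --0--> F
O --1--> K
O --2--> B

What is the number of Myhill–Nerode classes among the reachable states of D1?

3

All states are reachable from the start state.
P0 = {B,O} | {F,K}.
On input 0, block {F,K} splits into {F} and {K}.
No further refinement is possible. Final partition (3 blocks): {B,O} | {F} | {K}.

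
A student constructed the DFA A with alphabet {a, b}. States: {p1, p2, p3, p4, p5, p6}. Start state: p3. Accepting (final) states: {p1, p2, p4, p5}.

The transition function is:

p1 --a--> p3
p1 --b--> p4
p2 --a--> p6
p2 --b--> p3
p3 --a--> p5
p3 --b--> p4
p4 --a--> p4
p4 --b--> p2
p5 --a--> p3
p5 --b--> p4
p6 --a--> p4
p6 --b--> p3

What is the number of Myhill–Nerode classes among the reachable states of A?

5

Reachable states from the start: {p2,p3,p4,p5,p6}. Unreachable: {p1} — drop them.
P0 = {p2,p4,p5} | {p3,p6}.
On input a, block {p2,p4,p5} splits into {p2,p5} and {p4}.
On input b, block {p2,p5} splits into {p2} and {p5}.
Refine {p3,p6} on symbol a: members go to different blocks, giving {p3} and {p6}.
Stable partition: {p2} | {p3} | {p4} | {p5} | {p6} — 5 equivalence classes.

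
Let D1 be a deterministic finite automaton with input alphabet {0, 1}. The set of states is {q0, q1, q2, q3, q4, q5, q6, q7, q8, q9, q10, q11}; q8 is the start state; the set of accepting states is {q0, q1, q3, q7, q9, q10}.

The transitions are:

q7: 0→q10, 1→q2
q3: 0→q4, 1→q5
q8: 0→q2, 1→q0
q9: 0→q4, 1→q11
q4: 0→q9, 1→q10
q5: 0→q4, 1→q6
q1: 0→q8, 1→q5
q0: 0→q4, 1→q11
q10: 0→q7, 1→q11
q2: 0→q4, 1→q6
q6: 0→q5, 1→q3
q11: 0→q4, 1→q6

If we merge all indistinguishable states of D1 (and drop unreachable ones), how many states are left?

5

First remove the unreachable states {q1}; 11 states remain.
Initial partition by acceptance: {q0,q3,q7,q9,q10} | {q2,q4,q5,q6,q8,q11}.
Split {q0,q3,q7,q9,q10} by δ(·,0) → {q0,q3,q9} and {q7,q10}.
On input 0, block {q2,q4,q5,q6,q8,q11} splits into {q2,q5,q6,q8,q11} and {q4}.
On input 0, block {q2,q5,q6,q8,q11} splits into {q2,q5,q11} and {q6,q8}.
The partition is now stable with 5 blocks: {q0,q3,q9} | {q2,q5,q11} | {q7,q10} | {q4} | {q6,q8}.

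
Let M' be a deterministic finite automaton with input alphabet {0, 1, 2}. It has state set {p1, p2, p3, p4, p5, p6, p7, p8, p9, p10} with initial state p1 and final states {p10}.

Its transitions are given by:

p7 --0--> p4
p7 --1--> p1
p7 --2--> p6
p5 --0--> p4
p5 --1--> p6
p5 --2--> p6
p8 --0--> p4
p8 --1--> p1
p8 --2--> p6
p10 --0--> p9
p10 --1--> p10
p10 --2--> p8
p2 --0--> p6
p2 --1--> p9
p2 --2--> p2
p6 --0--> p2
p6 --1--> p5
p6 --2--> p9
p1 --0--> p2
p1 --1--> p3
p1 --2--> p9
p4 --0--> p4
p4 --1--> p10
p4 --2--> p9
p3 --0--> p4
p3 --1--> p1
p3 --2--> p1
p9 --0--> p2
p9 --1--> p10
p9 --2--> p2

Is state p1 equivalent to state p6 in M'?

Yes

First remove the unreachable states {p7}; 9 states remain.
P0 = {p10} | {p1,p2,p3,p4,p5,p6,p8,p9}.
On input 1, block {p1,p2,p3,p4,p5,p6,p8,p9} splits into {p1,p2,p3,p5,p6,p8} and {p4,p9}.
Split {p1,p2,p3,p5,p6,p8} by δ(·,0) → {p1,p2,p6} and {p3,p5,p8}.
On input 1, block {p1,p2,p6} splits into {p1,p6} and {p2}.
Split {p4,p9} by δ(·,0) → {p4} and {p9}.
No further refinement is possible. Final partition (6 blocks): {p10} | {p1,p6} | {p4} | {p3,p5,p8} | {p2} | {p9}.
p1 and p6 lie in the same block of the stable partition, so they are equivalent — no string distinguishes them.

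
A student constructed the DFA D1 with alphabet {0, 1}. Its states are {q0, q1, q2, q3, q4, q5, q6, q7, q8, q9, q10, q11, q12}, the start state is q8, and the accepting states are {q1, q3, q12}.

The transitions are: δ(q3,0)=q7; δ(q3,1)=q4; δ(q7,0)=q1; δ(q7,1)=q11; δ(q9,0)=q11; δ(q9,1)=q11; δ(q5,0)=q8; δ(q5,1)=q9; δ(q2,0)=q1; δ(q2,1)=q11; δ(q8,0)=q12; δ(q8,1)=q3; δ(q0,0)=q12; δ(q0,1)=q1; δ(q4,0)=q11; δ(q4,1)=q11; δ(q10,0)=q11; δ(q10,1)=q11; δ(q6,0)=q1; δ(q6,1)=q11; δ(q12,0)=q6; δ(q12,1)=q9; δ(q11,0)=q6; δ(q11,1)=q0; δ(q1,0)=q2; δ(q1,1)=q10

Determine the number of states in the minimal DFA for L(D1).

5

Reachable states from the start: {q0,q1,q2,q3,q4,q6,q7,q8,q9,q10,q11,q12}. Unreachable: {q5} — drop them.
Initial partition by acceptance: {q1,q3,q12} | {q0,q2,q4,q6,q7,q8,q9,q10,q11}.
Split {q0,q2,q4,q6,q7,q8,q9,q10,q11} by δ(·,0) → {q0,q2,q6,q7,q8} and {q4,q9,q10,q11}.
Split {q0,q2,q6,q7,q8} by δ(·,1) → {q2,q6,q7} and {q0,q8}.
Refine {q4,q9,q10,q11} on symbol 0: members go to different blocks, giving {q4,q9,q10} and {q11}.
Stable partition: {q1,q3,q12} | {q2,q6,q7} | {q4,q9,q10} | {q0,q8} | {q11} — 5 equivalence classes.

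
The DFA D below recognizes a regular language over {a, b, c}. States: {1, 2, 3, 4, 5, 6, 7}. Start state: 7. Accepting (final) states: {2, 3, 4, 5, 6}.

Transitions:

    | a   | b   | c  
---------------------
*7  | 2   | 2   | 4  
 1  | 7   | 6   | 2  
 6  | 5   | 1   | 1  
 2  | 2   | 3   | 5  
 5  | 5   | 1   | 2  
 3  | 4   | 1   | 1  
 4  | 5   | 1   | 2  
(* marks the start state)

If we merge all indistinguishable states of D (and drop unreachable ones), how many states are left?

5

Initial partition by acceptance: {2,3,4,5,6} | {1,7}.
On input b, block {2,3,4,5,6} splits into {3,4,5,6} and {2}.
On input c, block {3,4,5,6} splits into {3,6} and {4,5}.
Split {1,7} by δ(·,a) → {1} and {7}.
Stable partition: {3,6} | {1} | {2} | {4,5} | {7} — 5 equivalence classes.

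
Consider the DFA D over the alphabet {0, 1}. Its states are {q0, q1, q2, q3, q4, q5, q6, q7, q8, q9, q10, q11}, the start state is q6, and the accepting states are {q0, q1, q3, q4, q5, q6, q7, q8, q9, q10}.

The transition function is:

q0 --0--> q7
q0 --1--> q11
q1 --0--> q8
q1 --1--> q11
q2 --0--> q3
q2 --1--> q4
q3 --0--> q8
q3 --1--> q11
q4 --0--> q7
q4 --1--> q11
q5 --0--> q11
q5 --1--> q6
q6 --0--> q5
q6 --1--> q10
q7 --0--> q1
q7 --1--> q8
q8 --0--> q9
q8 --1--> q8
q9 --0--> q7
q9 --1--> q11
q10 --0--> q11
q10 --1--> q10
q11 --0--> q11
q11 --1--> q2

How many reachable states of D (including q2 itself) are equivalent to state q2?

Reachable states from the start: {q1,q2,q3,q4,q5,q6,q7,q8,q9,q10,q11}. Unreachable: {q0} — drop them.
P0 = {q1,q3,q4,q5,q6,q7,q8,q9,q10} | {q2,q11}.
Split {q1,q3,q4,q5,q6,q7,q8,q9,q10} by δ(·,0) → {q1,q3,q4,q6,q7,q8,q9} and {q5,q10}.
On input 0, block {q1,q3,q4,q6,q7,q8,q9} splits into {q1,q3,q4,q7,q8,q9} and {q6}.
Split {q1,q3,q4,q7,q8,q9} by δ(·,1) → {q1,q3,q4,q9} and {q7,q8}.
Refine {q2,q11} on symbol 0: members go to different blocks, giving {q2} and {q11}.
Refine {q5,q10} on symbol 1: members go to different blocks, giving {q5} and {q10}.
The partition is now stable with 7 blocks: {q1,q3,q4,q9} | {q2} | {q5} | {q6} | {q7,q8} | {q11} | {q10}.
The equivalence class containing q2 is {q2}, of size 1.

1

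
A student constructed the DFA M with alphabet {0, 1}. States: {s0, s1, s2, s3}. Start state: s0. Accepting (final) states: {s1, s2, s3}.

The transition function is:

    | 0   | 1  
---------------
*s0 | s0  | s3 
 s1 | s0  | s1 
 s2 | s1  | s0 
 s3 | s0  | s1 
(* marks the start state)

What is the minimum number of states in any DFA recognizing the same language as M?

2

First remove the unreachable states {s2}; 3 states remain.
P0 = {s1,s3} | {s0}.
The partition is now stable with 2 blocks: {s1,s3} | {s0}.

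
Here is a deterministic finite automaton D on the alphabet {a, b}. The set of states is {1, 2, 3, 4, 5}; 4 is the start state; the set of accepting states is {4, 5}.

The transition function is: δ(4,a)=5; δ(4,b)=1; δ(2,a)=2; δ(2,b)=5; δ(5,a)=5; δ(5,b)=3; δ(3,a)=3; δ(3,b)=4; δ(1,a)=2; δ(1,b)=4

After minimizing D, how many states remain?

2

Initial partition by acceptance: {4,5} | {1,2,3}.
The partition is now stable with 2 blocks: {4,5} | {1,2,3}.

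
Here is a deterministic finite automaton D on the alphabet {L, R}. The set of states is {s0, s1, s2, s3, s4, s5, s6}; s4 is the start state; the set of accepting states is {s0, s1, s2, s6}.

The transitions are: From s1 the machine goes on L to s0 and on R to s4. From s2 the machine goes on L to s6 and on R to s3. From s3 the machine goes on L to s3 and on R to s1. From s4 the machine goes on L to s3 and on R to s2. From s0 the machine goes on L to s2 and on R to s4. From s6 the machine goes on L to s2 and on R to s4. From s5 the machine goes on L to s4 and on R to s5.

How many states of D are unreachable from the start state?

BFS from s4 reaches {s0, s1, s2, s3, s4, s6}; the 1 state(s) s5 are never visited.

1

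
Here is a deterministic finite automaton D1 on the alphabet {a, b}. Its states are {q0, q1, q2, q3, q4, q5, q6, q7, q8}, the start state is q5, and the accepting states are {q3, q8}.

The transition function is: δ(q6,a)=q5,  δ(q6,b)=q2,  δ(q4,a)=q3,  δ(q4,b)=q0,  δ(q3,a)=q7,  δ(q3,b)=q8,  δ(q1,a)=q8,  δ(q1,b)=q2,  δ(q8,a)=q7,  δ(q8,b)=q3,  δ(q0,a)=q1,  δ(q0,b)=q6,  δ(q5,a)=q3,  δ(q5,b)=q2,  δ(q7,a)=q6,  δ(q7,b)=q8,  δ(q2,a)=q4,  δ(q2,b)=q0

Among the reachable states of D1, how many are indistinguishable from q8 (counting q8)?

All states are reachable from the start state.
P0 = {q3,q8} | {q0,q1,q2,q4,q5,q6,q7}.
On input a, block {q0,q1,q2,q4,q5,q6,q7} splits into {q0,q2,q6,q7} and {q1,q4,q5}.
Refine {q0,q2,q6,q7} on symbol a: members go to different blocks, giving {q0,q2,q6} and {q7}.
Stable partition: {q3,q8} | {q0,q2,q6} | {q1,q4,q5} | {q7} — 4 equivalence classes.
The equivalence class containing q8 is {q3,q8}, of size 2.

2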